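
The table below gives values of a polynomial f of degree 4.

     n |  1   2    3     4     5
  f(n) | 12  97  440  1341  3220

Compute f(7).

12192

Write f(n) = an^4 + bn^3 + cn^2 + dn + e. Substituting each data point gives a linear system:
  a + b + c + d + e = 12
  16a + 8b + 4c + 2d + e = 97
  81a + 27b + 9c + 3d + e = 440
  256a + 64b + 16c + 4d + e = 1341
  625a + 125b + 25c + 5d + e = 3220
Solving the system yields a = 5, b = 0, c = 4, d = -2, e = 5.
So f(n) = 5n⁴ + 4n² - 2n + 5.
Then f(7) = 12192.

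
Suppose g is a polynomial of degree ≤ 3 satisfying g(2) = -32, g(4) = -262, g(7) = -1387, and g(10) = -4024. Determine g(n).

Using the Lagrange interpolation formula with nodes 2, 4, 7, 10:
  L_0(n) = (n - 4)(n - 7)(n - 10) / -80
  L_1(n) = (n - 2)(n - 7)(n - 10) / 36
  L_2(n) = (n - 2)(n - 4)(n - 10) / -45
  L_3(n) = (n - 2)(n - 4)(n - 7) / 144
Then g(n) = -32·L_0(n) - 262·L_1(n) - 1387·L_2(n) - 4024·L_3(n).
Expanding and collecting terms gives g(n) = -4n³ - 3n + 6.
Check: g(2) = -32. ✓

g(n) = -4n^3 - 3n + 6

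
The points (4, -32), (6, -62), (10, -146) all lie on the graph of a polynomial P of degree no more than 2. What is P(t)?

P(t) = -t^2 - 5t + 4

Write P(t) = at^2 + bt + c. Substituting each data point gives a linear system:
  16a + 4b + c = -32
  36a + 6b + c = -62
  100a + 10b + c = -146
Solving the system yields a = -1, b = -5, c = 4.
So P(t) = -t^2 - 5t + 4.
Check: P(4) = -32. ✓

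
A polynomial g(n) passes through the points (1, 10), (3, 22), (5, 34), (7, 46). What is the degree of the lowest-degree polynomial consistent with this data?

Forward differences of the values at n = 1, 3, 5, 7:
  g  : 10  22  34  46
  Δ  : 12  12  12
  Δ^2: 0  0
  Δ^3: 0
The first differences are constant (12) and nonzero, while all higher differences vanish, so the minimal degree is 1.

1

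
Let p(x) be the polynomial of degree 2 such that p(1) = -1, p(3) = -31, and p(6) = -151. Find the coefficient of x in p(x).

5

Write p(x) = ax^2 + bx + c. Substituting each data point gives a linear system:
  a + b + c = -1
  9a + 3b + c = -31
  36a + 6b + c = -151
Solving the system yields a = -5, b = 5, c = -1.
So p(x) = -5x² + 5x - 1.
The coefficient of x is 5.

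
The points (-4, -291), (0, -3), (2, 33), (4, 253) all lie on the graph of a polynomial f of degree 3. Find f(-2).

-47

Using the Lagrange interpolation formula with nodes -4, 0, 2, 4:
  L_0(s) = s(s - 2)(s - 4) / -192
  L_1(s) = (s + 4)(s - 2)(s - 4) / 32
  L_2(s) = (s + 4)s(s - 4) / -24
  L_3(s) = (s + 4)s(s - 2) / 64
Then f(s) = -291·L_0(s) - 3·L_1(s) + 33·L_2(s) + 253·L_3(s).
Expanding and collecting terms gives f(s) = 4s³ - s² + 4s - 3.
Evaluating at s = -2: f(-2) = -47.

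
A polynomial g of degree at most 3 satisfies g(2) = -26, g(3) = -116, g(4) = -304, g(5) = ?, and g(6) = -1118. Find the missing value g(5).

On equispaced nodes a degree-3 polynomial has vanishing fourth forward difference, so
  g(2) - 4·g(3) + 6·g(4) - 4·g(5) + g(6) = 0.
Substituting the known values and solving for g(5):
  -4·g(5) = 2504
  g(5) = -626.

-626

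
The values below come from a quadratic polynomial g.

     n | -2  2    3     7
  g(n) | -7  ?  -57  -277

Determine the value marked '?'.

-27

The 3 known points determine the degree-2 polynomial uniquely.
Write g(n) = an^2 + bn + c. Substituting each data point gives a linear system:
  4a - 2b + c = -7
  9a + 3b + c = -57
  49a + 7b + c = -277
Solving the system yields a = -5, b = -5, c = 3.
So g(n) = -5n^2 - 5n + 3.
Then g(2) = -27.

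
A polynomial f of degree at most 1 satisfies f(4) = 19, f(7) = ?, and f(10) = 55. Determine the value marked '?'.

37

On equispaced nodes a degree-1 polynomial has vanishing second forward difference, so
  f(4) - 2·f(7) + f(10) = 0.
Substituting the known values and solving for f(7):
  -2·f(7) = -74
  f(7) = 37.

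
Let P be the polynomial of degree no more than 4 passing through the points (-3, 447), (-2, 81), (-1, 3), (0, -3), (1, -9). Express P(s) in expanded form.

Using the Lagrange interpolation formula with nodes -3, -2, -1, 0, 1:
  L_0(s) = (s + 2)(s + 1)s(s - 1) / 24
  L_1(s) = (s + 3)(s + 1)s(s - 1) / -6
  L_2(s) = (s + 3)(s + 2)s(s - 1) / 4
  L_3(s) = (s + 3)(s + 2)(s + 1)(s - 1) / -6
  L_4(s) = (s + 3)(s + 2)(s + 1)s / 24
Then P(s) = 447·L_0(s) + 81·L_1(s) + 3·L_2(s) - 3·L_3(s) - 9·L_4(s).
Expanding and collecting terms gives P(s) = 6s^4 - 6s^2 - 6s - 3.
Check: P(-1) = 3. ✓

P(s) = 6s^4 - 6s^2 - 6s - 3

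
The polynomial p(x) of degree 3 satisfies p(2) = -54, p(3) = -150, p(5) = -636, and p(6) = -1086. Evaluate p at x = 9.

Write p(x) = ax^3 + bx^2 + cx + d. Substituting each data point gives a linear system:
  8a + 4b + 2c + d = -54
  27a + 9b + 3c + d = -150
  125a + 25b + 5c + d = -636
  216a + 36b + 6c + d = -1086
Solving the system yields a = -5, b = 1, c = -6, d = -6.
So p(x) = -5x^3 + x^2 - 6x - 6.
Then p(9) = -3624.

-3624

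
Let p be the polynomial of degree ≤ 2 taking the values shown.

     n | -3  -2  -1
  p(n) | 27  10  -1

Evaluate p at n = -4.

50

Forward differences of the values at n = -3, -2, -1:
  p  : 27  10  -1
  Δ  : -17  -11
  Δ^2: 6
The second differences are constant, confirming degree 2.
Interpolating (Newton forward form) and evaluating at n = -4 gives p(-4) = 50.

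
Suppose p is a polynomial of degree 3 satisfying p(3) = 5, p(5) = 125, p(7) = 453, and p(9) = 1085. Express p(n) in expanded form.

Using the Lagrange interpolation formula with nodes 3, 5, 7, 9:
  L_0(n) = (n - 5)(n - 7)(n - 9) / -48
  L_1(n) = (n - 3)(n - 7)(n - 9) / 16
  L_2(n) = (n - 3)(n - 5)(n - 9) / -16
  L_3(n) = (n - 3)(n - 5)(n - 7) / 48
Then p(n) = 5·L_0(n) + 125·L_1(n) + 453·L_2(n) + 1085·L_3(n).
Expanding and collecting terms gives p(n) = 2n³ - 4n² - 6n + 5.
Check: p(3) = 5. ✓

p(n) = 2n^3 - 4n^2 - 6n + 5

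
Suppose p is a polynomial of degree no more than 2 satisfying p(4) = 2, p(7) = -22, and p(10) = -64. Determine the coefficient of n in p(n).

Write p(n) = an^2 + bn + c. Substituting each data point gives a linear system:
  16a + 4b + c = 2
  49a + 7b + c = -22
  100a + 10b + c = -64
Solving the system yields a = -1, b = 3, c = 6.
So p(n) = -n² + 3n + 6.
The coefficient of n is 3.

3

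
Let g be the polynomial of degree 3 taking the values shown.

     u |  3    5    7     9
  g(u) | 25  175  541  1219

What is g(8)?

Using the Lagrange interpolation formula with nodes 3, 5, 7, 9:
  L_0(u) = (u - 5)(u - 7)(u - 9) / -48
  L_1(u) = (u - 3)(u - 7)(u - 9) / 16
  L_2(u) = (u - 3)(u - 5)(u - 9) / -16
  L_3(u) = (u - 3)(u - 5)(u - 7) / 48
Then g(u) = 25·L_0(u) + 175·L_1(u) + 541·L_2(u) + 1219·L_3(u).
Expanding and collecting terms gives g(u) = 2u^3 - 3u^2 + u - 5.
Evaluating at u = 8: g(8) = 835.

835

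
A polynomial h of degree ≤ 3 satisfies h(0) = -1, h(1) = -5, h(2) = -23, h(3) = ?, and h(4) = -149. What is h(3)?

-67

On equispaced nodes a degree-3 polynomial has vanishing fourth forward difference, so
  h(0) - 4·h(1) + 6·h(2) - 4·h(3) + h(4) = 0.
Substituting the known values and solving for h(3):
  -4·h(3) = 268
  h(3) = -67.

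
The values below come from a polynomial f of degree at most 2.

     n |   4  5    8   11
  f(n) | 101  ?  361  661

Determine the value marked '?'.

The 3 known points determine the degree-2 polynomial uniquely.
Write f(n) = an^2 + bn + c. Substituting each data point gives a linear system:
  16a + 4b + c = 101
  64a + 8b + c = 361
  121a + 11b + c = 661
Solving the system yields a = 5, b = 5, c = 1.
So f(n) = 5n² + 5n + 1.
Then f(5) = 151.

151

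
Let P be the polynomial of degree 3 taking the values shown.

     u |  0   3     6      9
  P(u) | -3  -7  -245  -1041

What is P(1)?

Write P(u) = au^3 + bu^2 + cu + d. Substituting each data point gives a linear system:
  d = -3
  27a + 9b + 3c + d = -7
  216a + 36b + 6c + d = -245
  729a + 81b + 9c + d = -1041
Solving the system yields a = -2, b = 5, c = 5/3, d = -3.
So P(u) = -2u³ + 5u² + (5/3)u - 3.
Then P(1) = 5/3.

5/3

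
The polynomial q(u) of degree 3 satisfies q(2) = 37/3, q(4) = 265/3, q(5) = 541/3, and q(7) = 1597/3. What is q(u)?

Write q(u) = au^3 + bu^2 + cu + d. Substituting each data point gives a linear system:
  8a + 4b + 2c + d = 37/3
  64a + 16b + 4c + d = 265/3
  125a + 25b + 5c + d = 541/3
  343a + 49b + 7c + d = 1597/3
Solving the system yields a = 2, b = -4, c = 6, d = 1/3.
So q(u) = 2u³ - 4u² + 6u + 1/3.
Check: q(4) = 265/3. ✓

q(u) = 2u^3 - 4u^2 + 6u + 1/3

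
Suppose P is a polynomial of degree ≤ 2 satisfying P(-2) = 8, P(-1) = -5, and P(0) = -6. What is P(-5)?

Using the Lagrange interpolation formula with nodes -2, -1, 0:
  L_0(u) = (u + 1)u / 2
  L_1(u) = (u + 2)u / -1
  L_2(u) = (u + 2)(u + 1) / 2
Then P(u) = 8·L_0(u) - 5·L_1(u) - 6·L_2(u).
Expanding and collecting terms gives P(u) = 6u² + 5u - 6.
Evaluating at u = -5: P(-5) = 119.

119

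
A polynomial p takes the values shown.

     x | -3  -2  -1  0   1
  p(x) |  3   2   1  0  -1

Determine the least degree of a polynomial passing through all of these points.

Forward differences of the values at x = -3, -2, -1, 0, 1:
  p  : 3  2  1  0  -1
  Δ  : -1  -1  -1  -1
  Δ^2: 0  0  0
  Δ^3: 0  0
  Δ^4: 0
The first differences are constant (-1) and nonzero, while all higher differences vanish, so the minimal degree is 1.

1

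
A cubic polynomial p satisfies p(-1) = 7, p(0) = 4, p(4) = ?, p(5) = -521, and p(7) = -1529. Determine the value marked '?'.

-248

The 4 known points determine the degree-3 polynomial uniquely.
Write p(u) = au^3 + bu^2 + cu + d. Substituting each data point gives a linear system:
  -a + b - c + d = 7
  d = 4
  125a + 25b + 5c + d = -521
  343a + 49b + 7c + d = -1529
Solving the system yields a = -5, b = 3, c = 5, d = 4.
So p(u) = -5u^3 + 3u^2 + 5u + 4.
Then p(4) = -248.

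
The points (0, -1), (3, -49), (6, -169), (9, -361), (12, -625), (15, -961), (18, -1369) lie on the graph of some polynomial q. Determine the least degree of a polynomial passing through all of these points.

Forward differences of the values at x = 0, 3, 6, 9, 12, 15, 18:
  q  : -1  -49  -169  -361  -625  -961  -1369
  Δ  : -48  -120  -192  -264  -336  -408
  Δ^2: -72  -72  -72  -72  -72
  Δ^3: 0  0  0  0
  Δ^4: 0  0  0
  Δ^5: 0  0
  Δ^6: 0
The second differences are constant (-72) and nonzero, while all higher differences vanish, so the minimal degree is 2.

2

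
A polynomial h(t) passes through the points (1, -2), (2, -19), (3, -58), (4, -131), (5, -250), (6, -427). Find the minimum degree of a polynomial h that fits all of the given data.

Forward differences of the values at t = 1, 2, 3, 4, 5, 6:
  h  : -2  -19  -58  -131  -250  -427
  Δ  : -17  -39  -73  -119  -177
  Δ^2: -22  -34  -46  -58
  Δ^3: -12  -12  -12
  Δ^4: 0  0
  Δ^5: 0
The third differences are constant (-12) and nonzero, while all higher differences vanish, so the minimal degree is 3.

3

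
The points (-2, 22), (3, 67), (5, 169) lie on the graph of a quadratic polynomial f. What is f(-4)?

Write f(u) = au^2 + bu + c. Substituting each data point gives a linear system:
  4a - 2b + c = 22
  9a + 3b + c = 67
  25a + 5b + c = 169
Solving the system yields a = 6, b = 3, c = 4.
So f(u) = 6u^2 + 3u + 4.
Then f(-4) = 88.

88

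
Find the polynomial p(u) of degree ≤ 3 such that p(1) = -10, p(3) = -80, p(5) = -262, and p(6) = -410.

p(u) = -u^3 - 5u^2 - 2u - 2

Write p(u) = au^3 + bu^2 + cu + d. Substituting each data point gives a linear system:
  a + b + c + d = -10
  27a + 9b + 3c + d = -80
  125a + 25b + 5c + d = -262
  216a + 36b + 6c + d = -410
Solving the system yields a = -1, b = -5, c = -2, d = -2.
So p(u) = -u³ - 5u² - 2u - 2.
Check: p(5) = -262. ✓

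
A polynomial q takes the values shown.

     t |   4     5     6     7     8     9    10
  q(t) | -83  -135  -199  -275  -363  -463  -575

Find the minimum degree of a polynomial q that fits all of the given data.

2

Forward differences of the values at t = 4, 5, 6, 7, 8, 9, 10:
  q  : -83  -135  -199  -275  -363  -463  -575
  Δ  : -52  -64  -76  -88  -100  -112
  Δ^2: -12  -12  -12  -12  -12
  Δ^3: 0  0  0  0
  Δ^4: 0  0  0
  Δ^5: 0  0
  Δ^6: 0
The second differences are constant (-12) and nonzero, while all higher differences vanish, so the minimal degree is 2.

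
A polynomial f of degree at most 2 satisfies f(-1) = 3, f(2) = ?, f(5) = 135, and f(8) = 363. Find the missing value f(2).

The 3 known points determine the degree-2 polynomial uniquely.
Write f(u) = au^2 + bu + c. Substituting each data point gives a linear system:
  a - b + c = 3
  25a + 5b + c = 135
  64a + 8b + c = 363
Solving the system yields a = 6, b = -2, c = -5.
So f(u) = 6u^2 - 2u - 5.
Then f(2) = 15.

15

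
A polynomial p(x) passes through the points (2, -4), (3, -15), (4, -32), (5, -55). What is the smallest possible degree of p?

2

Forward differences of the values at x = 2, 3, 4, 5:
  p  : -4  -15  -32  -55
  Δ  : -11  -17  -23
  Δ^2: -6  -6
  Δ^3: 0
The second differences are constant (-6) and nonzero, while all higher differences vanish, so the minimal degree is 2.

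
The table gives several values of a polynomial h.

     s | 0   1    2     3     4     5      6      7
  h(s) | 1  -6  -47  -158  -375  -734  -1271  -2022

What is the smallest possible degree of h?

3

Forward differences of the values at s = 0, 1, 2, 3, 4, 5, 6, 7:
  h  : 1  -6  -47  -158  -375  -734  -1271  -2022
  Δ  : -7  -41  -111  -217  -359  -537  -751
  Δ^2: -34  -70  -106  -142  -178  -214
  Δ^3: -36  -36  -36  -36  -36
  Δ^4: 0  0  0  0
  Δ^5: 0  0  0
  Δ^6: 0  0
  Δ^7: 0
The third differences are constant (-36) and nonzero, while all higher differences vanish, so the minimal degree is 3.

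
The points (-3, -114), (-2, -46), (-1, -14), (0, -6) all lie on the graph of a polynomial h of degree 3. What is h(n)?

Write h(n) = an^3 + bn^2 + cn + d. Substituting each data point gives a linear system:
  -27a + 9b - 3c + d = -114
  -8a + 4b - 2c + d = -46
  -a + b - c + d = -14
  d = -6
Solving the system yields a = 2, b = -6, c = 0, d = -6.
So h(n) = 2n^3 - 6n^2 - 6.
Check: h(-3) = -114. ✓

h(n) = 2n^3 - 6n^2 - 6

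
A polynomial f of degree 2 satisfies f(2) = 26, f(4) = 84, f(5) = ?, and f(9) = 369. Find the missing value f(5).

125

The 3 known points determine the degree-2 polynomial uniquely.
Write f(n) = an^2 + bn + c. Substituting each data point gives a linear system:
  4a + 2b + c = 26
  16a + 4b + c = 84
  81a + 9b + c = 369
Solving the system yields a = 4, b = 5, c = 0.
So f(n) = 4n^2 + 5n.
Then f(5) = 125.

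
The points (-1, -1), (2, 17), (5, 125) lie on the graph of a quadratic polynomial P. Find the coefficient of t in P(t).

Write P(t) = at^2 + bt + c. Substituting each data point gives a linear system:
  a - b + c = -1
  4a + 2b + c = 17
  25a + 5b + c = 125
Solving the system yields a = 5, b = 1, c = -5.
So P(t) = 5t^2 + t - 5.
The coefficient of t is 1.

1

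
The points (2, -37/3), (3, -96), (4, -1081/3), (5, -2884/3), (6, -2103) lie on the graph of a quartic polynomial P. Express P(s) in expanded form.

Write P(s) = as^4 + bs^3 + cs^2 + ds + e. Substituting each data point gives a linear system:
  16a + 8b + 4c + 2d + e = -37/3
  81a + 27b + 9c + 3d + e = -96
  256a + 64b + 16c + 4d + e = -1081/3
  625a + 125b + 25c + 5d + e = -2884/3
  1296a + 216b + 36c + 6d + e = -2103
Solving the system yields a = -2, b = 2, c = 5/3, d = 0, e = -3.
So P(s) = -2s⁴ + 2s³ + (5/3)s² - 3.
Check: P(6) = -2103. ✓

P(s) = -2s^4 + 2s^3 + (5/3)s^2 - 3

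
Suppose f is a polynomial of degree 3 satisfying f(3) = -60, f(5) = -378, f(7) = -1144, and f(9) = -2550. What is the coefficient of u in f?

5

Write f(u) = au^3 + bu^2 + cu + d. Substituting each data point gives a linear system:
  27a + 9b + 3c + d = -60
  125a + 25b + 5c + d = -378
  343a + 49b + 7c + d = -1144
  729a + 81b + 9c + d = -2550
Solving the system yields a = -4, b = 4, c = 5, d = -3.
So f(u) = -4u^3 + 4u^2 + 5u - 3.
The coefficient of u is 5.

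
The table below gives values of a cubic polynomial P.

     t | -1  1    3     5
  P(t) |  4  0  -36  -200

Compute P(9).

Write P(t) = at^3 + bt^2 + ct + d. Substituting each data point gives a linear system:
  -a + b - c + d = 4
  a + b + c + d = 0
  27a + 9b + 3c + d = -36
  125a + 25b + 5c + d = -200
Solving the system yields a = -2, b = 2, c = 0, d = 0.
So P(t) = -2t^3 + 2t^2.
Then P(9) = -1296.

-1296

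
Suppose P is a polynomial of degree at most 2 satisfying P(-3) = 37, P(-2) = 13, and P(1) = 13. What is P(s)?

Write P(s) = as^2 + bs + c. Substituting each data point gives a linear system:
  9a - 3b + c = 37
  4a - 2b + c = 13
  a + b + c = 13
Solving the system yields a = 6, b = 6, c = 1.
So P(s) = 6s² + 6s + 1.
Check: P(-3) = 37. ✓

P(s) = 6s^2 + 6s + 1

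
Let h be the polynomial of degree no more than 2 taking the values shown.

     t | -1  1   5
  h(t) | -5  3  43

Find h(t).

h(t) = t^2 + 4t - 2

Write h(t) = at^2 + bt + c. Substituting each data point gives a linear system:
  a - b + c = -5
  a + b + c = 3
  25a + 5b + c = 43
Solving the system yields a = 1, b = 4, c = -2.
So h(t) = t² + 4t - 2.
Check: h(-1) = -5. ✓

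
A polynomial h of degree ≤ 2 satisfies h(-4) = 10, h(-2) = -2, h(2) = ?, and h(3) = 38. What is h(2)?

The 3 known points determine the degree-2 polynomial uniquely.
Write h(u) = au^2 + bu + c. Substituting each data point gives a linear system:
  16a - 4b + c = 10
  4a - 2b + c = -2
  9a + 3b + c = 38
Solving the system yields a = 2, b = 6, c = 2.
So h(u) = 2u^2 + 6u + 2.
Then h(2) = 22.

22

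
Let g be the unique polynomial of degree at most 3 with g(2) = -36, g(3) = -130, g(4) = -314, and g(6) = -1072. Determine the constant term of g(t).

2

Write g(t) = at^3 + bt^2 + ct + d. Substituting each data point gives a linear system:
  8a + 4b + 2c + d = -36
  27a + 9b + 3c + d = -130
  64a + 16b + 4c + d = -314
  216a + 36b + 6c + d = -1072
Solving the system yields a = -5, b = 0, c = 1, d = 2.
So g(t) = -5t^3 + t + 2.
The constant term is 2.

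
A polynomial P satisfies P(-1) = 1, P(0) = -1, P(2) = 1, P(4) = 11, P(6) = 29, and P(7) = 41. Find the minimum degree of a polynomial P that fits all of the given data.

Divided differences on the nodes -1, 0, 2, 4, 6, 7:
  order 0: 1  -1  1  11  29  41
  order 1: -2  1  5  9  12
  order 2: 1  1  1  1
  order 3: 0  0  0
  order 4: 0  0
  order 5: 0
The order-2 divided differences are all 1 (nonzero) and every higher order vanishes, so the data lies on a polynomial of degree exactly 2.

2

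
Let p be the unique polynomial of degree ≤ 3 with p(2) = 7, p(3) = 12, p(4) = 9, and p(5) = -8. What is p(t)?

Write p(t) = at^3 + bt^2 + ct + d. Substituting each data point gives a linear system:
  8a + 4b + 2c + d = 7
  27a + 9b + 3c + d = 12
  64a + 16b + 4c + d = 9
  125a + 25b + 5c + d = -8
Solving the system yields a = -1, b = 5, c = -1, d = -3.
So p(t) = -t^3 + 5t^2 - t - 3.
Check: p(5) = -8. ✓

p(t) = -t^3 + 5t^2 - t - 3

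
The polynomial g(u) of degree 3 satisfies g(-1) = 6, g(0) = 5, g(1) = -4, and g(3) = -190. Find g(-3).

Write g(u) = au^3 + bu^2 + cu + d. Substituting each data point gives a linear system:
  -a + b - c + d = 6
  d = 5
  a + b + c + d = -4
  27a + 9b + 3c + d = -190
Solving the system yields a = -6, b = -4, c = 1, d = 5.
So g(u) = -6u³ - 4u² + u + 5.
Then g(-3) = 128.

128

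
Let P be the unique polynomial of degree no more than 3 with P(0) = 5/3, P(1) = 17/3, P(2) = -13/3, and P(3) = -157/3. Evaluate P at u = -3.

Write P(u) = au^3 + bu^2 + cu + d. Substituting each data point gives a linear system:
  d = 5/3
  a + b + c + d = 17/3
  8a + 4b + 2c + d = -13/3
  27a + 9b + 3c + d = -157/3
Solving the system yields a = -4, b = 5, c = 3, d = 5/3.
So P(u) = -4u³ + 5u² + 3u + 5/3.
Then P(-3) = 437/3.

437/3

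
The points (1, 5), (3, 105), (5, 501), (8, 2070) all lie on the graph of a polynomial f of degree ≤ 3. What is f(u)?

Using the Lagrange interpolation formula with nodes 1, 3, 5, 8:
  L_0(u) = (u - 3)(u - 5)(u - 8) / -56
  L_1(u) = (u - 1)(u - 5)(u - 8) / 20
  L_2(u) = (u - 1)(u - 3)(u - 8) / -24
  L_3(u) = (u - 1)(u - 3)(u - 5) / 105
Then f(u) = 5·L_0(u) + 105·L_1(u) + 501·L_2(u) + 2070·L_3(u).
Expanding and collecting terms gives f(u) = 4u³ + u² - 6u + 6.
Check: f(3) = 105. ✓

f(u) = 4u^3 + u^2 - 6u + 6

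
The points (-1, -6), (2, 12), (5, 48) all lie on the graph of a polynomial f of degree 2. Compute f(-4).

Forward differences of the values at n = -1, 2, 5:
  f  : -6  12  48
  Δ  : 18  36
  Δ^2: 18
The second differences are constant, confirming degree 2.
Interpolating (Newton forward form) and evaluating at n = -4 gives f(-4) = -6.

-6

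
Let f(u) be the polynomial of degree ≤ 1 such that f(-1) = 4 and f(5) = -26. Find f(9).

Using the Lagrange interpolation formula with nodes -1, 5:
  L_0(u) = (u - 5) / -6
  L_1(u) = (u + 1) / 6
Then f(u) = 4·L_0(u) - 26·L_1(u).
Expanding and collecting terms gives f(u) = -5u - 1.
Evaluating at u = 9: f(9) = -46.

-46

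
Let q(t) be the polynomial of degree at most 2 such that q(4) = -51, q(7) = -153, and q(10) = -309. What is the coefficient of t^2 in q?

Write q(t) = at^2 + bt + c. Substituting each data point gives a linear system:
  16a + 4b + c = -51
  49a + 7b + c = -153
  100a + 10b + c = -309
Solving the system yields a = -3, b = -1, c = 1.
So q(t) = -3t^2 - t + 1.
The leading coefficient is -3.

-3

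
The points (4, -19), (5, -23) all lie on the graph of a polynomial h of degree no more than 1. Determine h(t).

Using the Lagrange interpolation formula with nodes 4, 5:
  L_0(t) = (t - 5) / -1
  L_1(t) = (t - 4) / 1
Then h(t) = -19·L_0(t) - 23·L_1(t).
Expanding and collecting terms gives h(t) = -4t - 3.
Check: h(5) = -23. ✓

h(t) = -4t - 3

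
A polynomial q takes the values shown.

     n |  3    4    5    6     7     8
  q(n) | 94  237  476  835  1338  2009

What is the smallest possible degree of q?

Forward differences of the values at n = 3, 4, 5, 6, 7, 8:
  q  : 94  237  476  835  1338  2009
  Δ  : 143  239  359  503  671
  Δ^2: 96  120  144  168
  Δ^3: 24  24  24
  Δ^4: 0  0
  Δ^5: 0
The third differences are constant (24) and nonzero, while all higher differences vanish, so the minimal degree is 3.

3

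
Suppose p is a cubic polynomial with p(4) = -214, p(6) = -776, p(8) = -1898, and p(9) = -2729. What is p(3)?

-83

Using the Lagrange interpolation formula with nodes 4, 6, 8, 9:
  L_0(s) = (s - 6)(s - 8)(s - 9) / -40
  L_1(s) = (s - 4)(s - 8)(s - 9) / 12
  L_2(s) = (s - 4)(s - 6)(s - 9) / -8
  L_3(s) = (s - 4)(s - 6)(s - 8) / 15
Then p(s) = -214·L_0(s) - 776·L_1(s) - 1898·L_2(s) - 2729·L_3(s).
Expanding and collecting terms gives p(s) = -4s^3 + 2s^2 + 3s - 2.
Evaluating at s = 3: p(3) = -83.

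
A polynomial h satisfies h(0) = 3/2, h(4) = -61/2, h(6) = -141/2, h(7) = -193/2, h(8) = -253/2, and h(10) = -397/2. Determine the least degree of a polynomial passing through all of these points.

Divided differences on the nodes 0, 4, 6, 7, 8, 10:
  order 0: 3/2  -61/2  -141/2  -193/2  -253/2  -397/2
  order 1: -8  -20  -26  -30  -36
  order 2: -2  -2  -2  -2
  order 3: 0  0  0
  order 4: 0  0
  order 5: 0
The order-2 divided differences are all -2 (nonzero) and every higher order vanishes, so the data lies on a polynomial of degree exactly 2.

2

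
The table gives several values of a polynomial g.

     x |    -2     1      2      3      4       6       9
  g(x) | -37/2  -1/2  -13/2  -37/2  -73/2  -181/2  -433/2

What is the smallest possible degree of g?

2

Divided differences on the nodes -2, 1, 2, 3, 4, 6, 9:
  order 0: -37/2  -1/2  -13/2  -37/2  -73/2  -181/2  -433/2
  order 1: 6  -6  -12  -18  -27  -42
  order 2: -3  -3  -3  -3  -3
  order 3: 0  0  0  0
  order 4: 0  0  0
  order 5: 0  0
  order 6: 0
The order-2 divided differences are all -3 (nonzero) and every higher order vanishes, so the data lies on a polynomial of degree exactly 2.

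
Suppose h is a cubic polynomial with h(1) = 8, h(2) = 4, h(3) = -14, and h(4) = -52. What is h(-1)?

-2

Forward differences of the values at u = 1, 2, 3, 4:
  h  : 8  4  -14  -52
  Δ  : -4  -18  -38
  Δ^2: -14  -20
  Δ^3: -6
The third differences are constant, confirming degree 3.
Interpolating (Newton forward form) and evaluating at u = -1 gives h(-1) = -2.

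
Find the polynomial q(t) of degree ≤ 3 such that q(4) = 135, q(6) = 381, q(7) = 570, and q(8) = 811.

q(t) = t^3 + 5t^2 - 3t + 3

Write q(t) = at^3 + bt^2 + ct + d. Substituting each data point gives a linear system:
  64a + 16b + 4c + d = 135
  216a + 36b + 6c + d = 381
  343a + 49b + 7c + d = 570
  512a + 64b + 8c + d = 811
Solving the system yields a = 1, b = 5, c = -3, d = 3.
So q(t) = t³ + 5t² - 3t + 3.
Check: q(7) = 570. ✓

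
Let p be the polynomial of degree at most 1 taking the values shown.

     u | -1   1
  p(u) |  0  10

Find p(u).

Write p(u) = au + b. Substituting each data point gives a linear system:
  -a + b = 0
  a + b = 10
Solving the system yields a = 5, b = 5.
So p(u) = 5u + 5.
Check: p(1) = 10. ✓

p(u) = 5u + 5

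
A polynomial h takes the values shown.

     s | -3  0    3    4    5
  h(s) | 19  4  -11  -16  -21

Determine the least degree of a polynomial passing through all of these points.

Divided differences on the nodes -3, 0, 3, 4, 5:
  order 0: 19  4  -11  -16  -21
  order 1: -5  -5  -5  -5
  order 2: 0  0  0
  order 3: 0  0
  order 4: 0
The order-1 divided differences are all -5 (nonzero) and every higher order vanishes, so the data lies on a polynomial of degree exactly 1.

1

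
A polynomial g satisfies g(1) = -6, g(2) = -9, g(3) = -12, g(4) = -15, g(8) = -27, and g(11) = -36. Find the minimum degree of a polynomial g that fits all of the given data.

1

Divided differences on the nodes 1, 2, 3, 4, 8, 11:
  order 0: -6  -9  -12  -15  -27  -36
  order 1: -3  -3  -3  -3  -3
  order 2: 0  0  0  0
  order 3: 0  0  0
  order 4: 0  0
  order 5: 0
The order-1 divided differences are all -3 (nonzero) and every higher order vanishes, so the data lies on a polynomial of degree exactly 1.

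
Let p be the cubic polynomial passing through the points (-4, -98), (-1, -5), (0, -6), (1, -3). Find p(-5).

-201

Write p(t) = at^3 + bt^2 + ct + d. Substituting each data point gives a linear system:
  -64a + 16b - 4c + d = -98
  -a + b - c + d = -5
  d = -6
  a + b + c + d = -3
Solving the system yields a = 2, b = 2, c = -1, d = -6.
So p(t) = 2t^3 + 2t^2 - t - 6.
Then p(-5) = -201.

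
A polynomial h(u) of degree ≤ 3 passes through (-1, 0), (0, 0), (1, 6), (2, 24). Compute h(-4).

Using the Lagrange interpolation formula with nodes -1, 0, 1, 2:
  L_0(u) = u(u - 1)(u - 2) / -6
  L_1(u) = (u + 1)(u - 1)(u - 2) / 2
  L_2(u) = (u + 1)u(u - 2) / -2
  L_3(u) = (u + 1)u(u - 1) / 6
Then h(u) = 0·L_0(u) + 0·L_1(u) + 6·L_2(u) + 24·L_3(u).
Expanding and collecting terms gives h(u) = u^3 + 3u^2 + 2u.
Evaluating at u = -4: h(-4) = -24.

-24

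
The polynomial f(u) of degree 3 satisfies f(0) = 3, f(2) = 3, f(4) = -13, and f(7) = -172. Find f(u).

Write f(u) = au^3 + bu^2 + cu + d. Substituting each data point gives a linear system:
  d = 3
  8a + 4b + 2c + d = 3
  64a + 16b + 4c + d = -13
  343a + 49b + 7c + d = -172
Solving the system yields a = -1, b = 4, c = -4, d = 3.
So f(u) = -u^3 + 4u^2 - 4u + 3.
Check: f(2) = 3. ✓

f(u) = -u^3 + 4u^2 - 4u + 3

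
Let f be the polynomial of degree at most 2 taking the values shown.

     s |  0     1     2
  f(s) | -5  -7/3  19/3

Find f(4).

Forward differences of the values at s = 0, 1, 2:
  f  : -5  -7/3  19/3
  Δ  : 8/3  26/3
  Δ^2: 6
The second differences are constant, confirming degree 2.
Interpolating (Newton forward form) and evaluating at s = 4 gives f(4) = 125/3.

125/3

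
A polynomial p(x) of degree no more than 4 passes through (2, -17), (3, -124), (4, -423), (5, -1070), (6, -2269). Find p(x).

Using the Lagrange interpolation formula with nodes 2, 3, 4, 5, 6:
  L_0(x) = (x - 3)(x - 4)(x - 5)(x - 6) / 24
  L_1(x) = (x - 2)(x - 4)(x - 5)(x - 6) / -6
  L_2(x) = (x - 2)(x - 3)(x - 5)(x - 6) / 4
  L_3(x) = (x - 2)(x - 3)(x - 4)(x - 6) / -6
  L_4(x) = (x - 2)(x - 3)(x - 4)(x - 5) / 24
Then p(x) = -17·L_0(x) - 124·L_1(x) - 423·L_2(x) - 1070·L_3(x) - 2269·L_4(x).
Expanding and collecting terms gives p(x) = -2x^4 + 2x^3 - 4x^2 + 5x + 5.
Check: p(6) = -2269. ✓

p(x) = -2x^4 + 2x^3 - 4x^2 + 5x + 5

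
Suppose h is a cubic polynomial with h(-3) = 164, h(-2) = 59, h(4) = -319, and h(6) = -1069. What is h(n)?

h(n) = -5n^3 + n^2 - 5n + 5

Write h(n) = an^3 + bn^2 + cn + d. Substituting each data point gives a linear system:
  -27a + 9b - 3c + d = 164
  -8a + 4b - 2c + d = 59
  64a + 16b + 4c + d = -319
  216a + 36b + 6c + d = -1069
Solving the system yields a = -5, b = 1, c = -5, d = 5.
So h(n) = -5n^3 + n^2 - 5n + 5.
Check: h(-3) = 164. ✓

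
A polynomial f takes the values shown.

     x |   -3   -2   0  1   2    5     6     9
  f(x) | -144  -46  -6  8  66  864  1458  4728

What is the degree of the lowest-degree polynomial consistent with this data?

Divided differences on the nodes -3, -2, 0, 1, 2, 5, 6, 9:
  order 0: -144  -46  -6  8  66  864  1458  4728
  order 1: 98  20  14  58  266  594  1090
  order 2: -26  -2  22  52  82  124
  order 3: 6  6  6  6  6
  order 4: 0  0  0  0
  order 5: 0  0  0
  order 6: 0  0
  order 7: 0
The order-3 divided differences are all 6 (nonzero) and every higher order vanishes, so the data lies on a polynomial of degree exactly 3.

3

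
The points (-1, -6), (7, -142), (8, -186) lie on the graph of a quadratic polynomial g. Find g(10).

Write g(x) = ax^2 + bx + c. Substituting each data point gives a linear system:
  a - b + c = -6
  49a + 7b + c = -142
  64a + 8b + c = -186
Solving the system yields a = -3, b = 1, c = -2.
So g(x) = -3x^2 + x - 2.
Then g(10) = -292.

-292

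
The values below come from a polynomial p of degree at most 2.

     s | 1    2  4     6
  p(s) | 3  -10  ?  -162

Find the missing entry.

The 3 known points determine the degree-2 polynomial uniquely.
Write p(s) = as^2 + bs + c. Substituting each data point gives a linear system:
  a + b + c = 3
  4a + 2b + c = -10
  36a + 6b + c = -162
Solving the system yields a = -5, b = 2, c = 6.
So p(s) = -5s^2 + 2s + 6.
Then p(4) = -66.

-66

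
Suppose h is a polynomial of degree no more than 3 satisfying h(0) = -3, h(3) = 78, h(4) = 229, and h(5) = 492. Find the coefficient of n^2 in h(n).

-4

Write h(n) = an^3 + bn^2 + cn + d. Substituting each data point gives a linear system:
  d = -3
  27a + 9b + 3c + d = 78
  64a + 16b + 4c + d = 229
  125a + 25b + 5c + d = 492
Solving the system yields a = 5, b = -4, c = -6, d = -3.
So h(n) = 5n^3 - 4n^2 - 6n - 3.
The coefficient of n^2 is -4.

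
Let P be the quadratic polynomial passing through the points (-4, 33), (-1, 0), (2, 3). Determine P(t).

P(t) = 2t^2 - t - 3

Using the Lagrange interpolation formula with nodes -4, -1, 2:
  L_0(t) = (t + 1)(t - 2) / 18
  L_1(t) = (t + 4)(t - 2) / -9
  L_2(t) = (t + 4)(t + 1) / 18
Then P(t) = 33·L_0(t) + 0·L_1(t) + 3·L_2(t).
Expanding and collecting terms gives P(t) = 2t^2 - t - 3.
Check: P(-4) = 33. ✓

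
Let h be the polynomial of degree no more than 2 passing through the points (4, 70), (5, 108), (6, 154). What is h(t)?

h(t) = 4t^2 + 2t - 2

Write h(t) = at^2 + bt + c. Substituting each data point gives a linear system:
  16a + 4b + c = 70
  25a + 5b + c = 108
  36a + 6b + c = 154
Solving the system yields a = 4, b = 2, c = -2.
So h(t) = 4t^2 + 2t - 2.
Check: h(5) = 108. ✓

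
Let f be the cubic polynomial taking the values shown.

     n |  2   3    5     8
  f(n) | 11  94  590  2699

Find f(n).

f(n) = 6n^3 - 5n^2 - 6n - 5

Write f(n) = an^3 + bn^2 + cn + d. Substituting each data point gives a linear system:
  8a + 4b + 2c + d = 11
  27a + 9b + 3c + d = 94
  125a + 25b + 5c + d = 590
  512a + 64b + 8c + d = 2699
Solving the system yields a = 6, b = -5, c = -6, d = -5.
So f(n) = 6n³ - 5n² - 6n - 5.
Check: f(2) = 11. ✓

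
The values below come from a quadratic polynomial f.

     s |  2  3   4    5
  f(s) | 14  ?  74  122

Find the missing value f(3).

38

The 3 known points determine the degree-2 polynomial uniquely.
Write f(s) = as^2 + bs + c. Substituting each data point gives a linear system:
  4a + 2b + c = 14
  16a + 4b + c = 74
  25a + 5b + c = 122
Solving the system yields a = 6, b = -6, c = 2.
So f(s) = 6s² - 6s + 2.
Then f(3) = 38.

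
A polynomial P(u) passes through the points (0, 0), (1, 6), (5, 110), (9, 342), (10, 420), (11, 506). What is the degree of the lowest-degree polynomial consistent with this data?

Divided differences on the nodes 0, 1, 5, 9, 10, 11:
  order 0: 0  6  110  342  420  506
  order 1: 6  26  58  78  86
  order 2: 4  4  4  4
  order 3: 0  0  0
  order 4: 0  0
  order 5: 0
The order-2 divided differences are all 4 (nonzero) and every higher order vanishes, so the data lies on a polynomial of degree exactly 2.

2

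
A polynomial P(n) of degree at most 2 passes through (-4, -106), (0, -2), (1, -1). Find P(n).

Using the Lagrange interpolation formula with nodes -4, 0, 1:
  L_0(n) = n(n - 1) / 20
  L_1(n) = (n + 4)(n - 1) / -4
  L_2(n) = (n + 4)n / 5
Then P(n) = -106·L_0(n) - 2·L_1(n) - 1·L_2(n).
Expanding and collecting terms gives P(n) = -5n² + 6n - 2.
Check: P(1) = -1. ✓

P(n) = -5n^2 + 6n - 2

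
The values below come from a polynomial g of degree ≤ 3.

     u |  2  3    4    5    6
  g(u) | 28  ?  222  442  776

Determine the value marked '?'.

92

The 4 known points determine the degree-3 polynomial uniquely.
Write g(u) = au^3 + bu^2 + cu + d. Substituting each data point gives a linear system:
  8a + 4b + 2c + d = 28
  64a + 16b + 4c + d = 222
  125a + 25b + 5c + d = 442
  216a + 36b + 6c + d = 776
Solving the system yields a = 4, b = -3, c = 3, d = 2.
So g(u) = 4u^3 - 3u^2 + 3u + 2.
Then g(3) = 92.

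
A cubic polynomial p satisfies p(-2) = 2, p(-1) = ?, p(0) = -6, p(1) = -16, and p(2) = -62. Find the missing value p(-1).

On equispaced nodes a degree-3 polynomial has vanishing fourth forward difference, so
  p(-2) - 4·p(-1) + 6·p(0) - 4·p(1) + p(2) = 0.
Substituting the known values and solving for p(-1):
  -4·p(-1) = 32
  p(-1) = -8.

-8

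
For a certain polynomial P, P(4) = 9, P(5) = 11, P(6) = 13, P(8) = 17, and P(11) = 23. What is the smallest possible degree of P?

Divided differences on the nodes 4, 5, 6, 8, 11:
  order 0: 9  11  13  17  23
  order 1: 2  2  2  2
  order 2: 0  0  0
  order 3: 0  0
  order 4: 0
The order-1 divided differences are all 2 (nonzero) and every higher order vanishes, so the data lies on a polynomial of degree exactly 1.

1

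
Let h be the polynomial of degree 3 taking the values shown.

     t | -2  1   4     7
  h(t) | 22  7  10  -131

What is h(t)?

h(t) = -t^3 + 4t^2 + 2t + 2

Write h(t) = at^3 + bt^2 + ct + d. Substituting each data point gives a linear system:
  -8a + 4b - 2c + d = 22
  a + b + c + d = 7
  64a + 16b + 4c + d = 10
  343a + 49b + 7c + d = -131
Solving the system yields a = -1, b = 4, c = 2, d = 2.
So h(t) = -t^3 + 4t^2 + 2t + 2.
Check: h(-2) = 22. ✓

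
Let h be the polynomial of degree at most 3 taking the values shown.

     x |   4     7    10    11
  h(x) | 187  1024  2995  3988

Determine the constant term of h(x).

-5

Write h(x) = ax^3 + bx^2 + cx + d. Substituting each data point gives a linear system:
  64a + 16b + 4c + d = 187
  343a + 49b + 7c + d = 1024
  1000a + 100b + 10c + d = 2995
  1331a + 121b + 11c + d = 3988
Solving the system yields a = 3, b = 0, c = 0, d = -5.
So h(x) = 3x³ - 5.
The constant term is -5.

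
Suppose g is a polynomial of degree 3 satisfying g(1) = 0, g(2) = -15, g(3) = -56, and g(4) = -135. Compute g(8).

Using the Lagrange interpolation formula with nodes 1, 2, 3, 4:
  L_0(s) = (s - 2)(s - 3)(s - 4) / -6
  L_1(s) = (s - 1)(s - 3)(s - 4) / 2
  L_2(s) = (s - 1)(s - 2)(s - 4) / -2
  L_3(s) = (s - 1)(s - 2)(s - 3) / 6
Then g(s) = 0·L_0(s) - 15·L_1(s) - 56·L_2(s) - 135·L_3(s).
Expanding and collecting terms gives g(s) = -2s³ - s² + 2s + 1.
Evaluating at s = 8: g(8) = -1071.

-1071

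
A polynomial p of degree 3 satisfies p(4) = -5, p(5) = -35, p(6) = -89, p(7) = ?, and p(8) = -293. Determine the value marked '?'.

The 4 known points determine the degree-3 polynomial uniquely.
Write p(s) = as^3 + bs^2 + cs + d. Substituting each data point gives a linear system:
  64a + 16b + 4c + d = -5
  125a + 25b + 5c + d = -35
  216a + 36b + 6c + d = -89
  512a + 64b + 8c + d = -293
Solving the system yields a = -1, b = 3, c = 4, d = -5.
So p(s) = -s³ + 3s² + 4s - 5.
Then p(7) = -173.

-173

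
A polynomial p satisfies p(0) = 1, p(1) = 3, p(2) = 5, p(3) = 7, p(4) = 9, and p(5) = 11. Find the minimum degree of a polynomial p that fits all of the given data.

Forward differences of the values at n = 0, 1, 2, 3, 4, 5:
  p  : 1  3  5  7  9  11
  Δ  : 2  2  2  2  2
  Δ^2: 0  0  0  0
  Δ^3: 0  0  0
  Δ^4: 0  0
  Δ^5: 0
The first differences are constant (2) and nonzero, while all higher differences vanish, so the minimal degree is 1.

1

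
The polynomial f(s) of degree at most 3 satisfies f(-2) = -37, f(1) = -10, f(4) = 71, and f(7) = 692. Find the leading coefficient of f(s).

3

Write f(s) = as^3 + bs^2 + cs + d. Substituting each data point gives a linear system:
  -8a + 4b - 2c + d = -37
  a + b + c + d = -10
  64a + 16b + 4c + d = 71
  343a + 49b + 7c + d = 692
Solving the system yields a = 3, b = -6, c = -6, d = -1.
So f(s) = 3s^3 - 6s^2 - 6s - 1.
The leading coefficient is 3.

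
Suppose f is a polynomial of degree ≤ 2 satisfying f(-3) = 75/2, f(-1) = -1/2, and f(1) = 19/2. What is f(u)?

Write f(u) = au^2 + bu + c. Substituting each data point gives a linear system:
  9a - 3b + c = 75/2
  a - b + c = -1/2
  a + b + c = 19/2
Solving the system yields a = 6, b = 5, c = -3/2.
So f(u) = 6u² + 5u - 3/2.
Check: f(-3) = 75/2. ✓

f(u) = 6u^2 + 5u - 3/2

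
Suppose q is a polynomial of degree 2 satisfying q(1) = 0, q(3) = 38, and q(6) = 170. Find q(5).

116

Write q(x) = ax^2 + bx + c. Substituting each data point gives a linear system:
  a + b + c = 0
  9a + 3b + c = 38
  36a + 6b + c = 170
Solving the system yields a = 5, b = -1, c = -4.
So q(x) = 5x^2 - x - 4.
Then q(5) = 116.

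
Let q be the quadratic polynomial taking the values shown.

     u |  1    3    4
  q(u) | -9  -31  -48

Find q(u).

q(u) = -2u^2 - 3u - 4

Write q(u) = au^2 + bu + c. Substituting each data point gives a linear system:
  a + b + c = -9
  9a + 3b + c = -31
  16a + 4b + c = -48
Solving the system yields a = -2, b = -3, c = -4.
So q(u) = -2u^2 - 3u - 4.
Check: q(3) = -31. ✓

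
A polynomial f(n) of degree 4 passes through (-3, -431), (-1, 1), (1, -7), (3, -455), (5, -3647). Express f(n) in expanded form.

f(n) = -6n^4 + 5n^2 - 4n - 2

Write f(n) = an^4 + bn^3 + cn^2 + dn + e. Substituting each data point gives a linear system:
  81a - 27b + 9c - 3d + e = -431
  a - b + c - d + e = 1
  a + b + c + d + e = -7
  81a + 27b + 9c + 3d + e = -455
  625a + 125b + 25c + 5d + e = -3647
Solving the system yields a = -6, b = 0, c = 5, d = -4, e = -2.
So f(n) = -6n⁴ + 5n² - 4n - 2.
Check: f(-3) = -431. ✓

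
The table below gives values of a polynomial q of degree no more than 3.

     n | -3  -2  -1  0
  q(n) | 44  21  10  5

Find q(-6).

Using the Lagrange interpolation formula with nodes -3, -2, -1, 0:
  L_0(n) = (n + 2)(n + 1)n / -6
  L_1(n) = (n + 3)(n + 1)n / 2
  L_2(n) = (n + 3)(n + 2)n / -2
  L_3(n) = (n + 3)(n + 2)(n + 1) / 6
Then q(n) = 44·L_0(n) + 21·L_1(n) + 10·L_2(n) + 5·L_3(n).
Expanding and collecting terms gives q(n) = -n^3 - 4n + 5.
Evaluating at n = -6: q(-6) = 245.

245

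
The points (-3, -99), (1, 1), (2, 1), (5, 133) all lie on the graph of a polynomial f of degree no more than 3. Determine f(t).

f(t) = 2t^3 - 5t^2 + t + 3

Using the Lagrange interpolation formula with nodes -3, 1, 2, 5:
  L_0(t) = (t - 1)(t - 2)(t - 5) / -160
  L_1(t) = (t + 3)(t - 2)(t - 5) / 16
  L_2(t) = (t + 3)(t - 1)(t - 5) / -15
  L_3(t) = (t + 3)(t - 1)(t - 2) / 96
Then f(t) = -99·L_0(t) + 1·L_1(t) + 1·L_2(t) + 133·L_3(t).
Expanding and collecting terms gives f(t) = 2t^3 - 5t^2 + t + 3.
Check: f(-3) = -99. ✓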